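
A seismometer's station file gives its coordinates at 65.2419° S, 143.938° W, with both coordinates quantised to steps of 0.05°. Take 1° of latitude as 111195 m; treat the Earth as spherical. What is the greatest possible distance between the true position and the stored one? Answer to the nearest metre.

With a 0.05° grid the true value lies within half a step, ±0.05°/2 = ±0.025°, of the stored one.
N–S: 0.025° × 111195 m/° = 2779.88 m.
East–west component at 65.2419°: 0.025° × 111195 × cos 65.2419° ≈ 0.025 × 46567.1 ≈ 1164.18 m.
The two errors are perpendicular, so the maximum displacement is √(2779.88² + 1164.18²) ≈ 3013.8 m.

3014 metres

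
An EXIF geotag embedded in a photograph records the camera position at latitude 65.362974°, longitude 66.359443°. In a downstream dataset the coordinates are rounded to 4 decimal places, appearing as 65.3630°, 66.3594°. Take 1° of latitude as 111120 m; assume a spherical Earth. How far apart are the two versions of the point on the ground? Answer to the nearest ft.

12 ft

Δlat = 65.362974 − 65.3630 = -0.000026°; Δlon = 66.359443 − 66.3594 = +0.000043°.
N–S: -0.000026° × 111120 m/° = -2.88912 m.
East–west at this latitude: 0.000043° × 111120 × cos 65.363° ≈ 0.000043 × 46322.4 = 1.99186 m.
Combined displacement = (2.88912² + 1.99186²)^½ ≈ 3.50921 m.
Converting: 3.50921 m × 3.2808 ft/m ≈ 11.513 ft.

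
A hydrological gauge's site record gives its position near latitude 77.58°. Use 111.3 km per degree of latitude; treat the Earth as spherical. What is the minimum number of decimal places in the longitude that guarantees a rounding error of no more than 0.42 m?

At 77.58° one degree of longitude covers 111300 × cos 77.58° ≈ 111300 × 0.2151 ≈ 23938 m.
With N decimal places the half-ulp bound is 0.5·10⁻ᴺ°, or 0.5·10⁻ᴺ × 23938 m on the ground.
Setting 11969 × 10⁻ᴺ ≤ 0.42 gives 10ᴺ ≥ 2.85e+04, i.e. N ≥ 4.45.
N = 4 would give 1.2 m (too coarse); N = 5 gives 0.12 m ≤ 0.42 m.

5 decimal places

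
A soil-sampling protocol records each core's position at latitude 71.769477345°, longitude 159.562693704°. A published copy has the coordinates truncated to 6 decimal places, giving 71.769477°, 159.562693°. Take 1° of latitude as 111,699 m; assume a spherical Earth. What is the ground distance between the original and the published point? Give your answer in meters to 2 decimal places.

The latitude changed by +0.000000345° and the longitude by +0.000000704°.
N–S: 0.000000345° × 111699 m/° = 0.0385362 m.
E–W at 71.7695°: 0.000000704° × 111699 × cos 71.7695° = 0.000000704 × 111699 × 0.3128 ≈ 0.0246006 m.
Distance: √(0.0385362² + 0.0246006²) ≈ 0.045719 m.

0.05 meters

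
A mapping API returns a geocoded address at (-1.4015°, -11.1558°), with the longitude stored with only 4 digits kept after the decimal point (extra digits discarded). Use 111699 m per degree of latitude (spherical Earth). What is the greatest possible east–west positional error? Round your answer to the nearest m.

Truncating at 4 decimal places can drop up to a full unit in the last place, so the longitude may be off by as much as 0.0001°.
At latitude 1.4015° a degree of longitude spans 111699 m × cos 1.4015° = 111699 × 0.9997 ≈ 111666 m.
Maximum E–W displacement: 0.0001 × 111666 = 11.1666 m.

11 m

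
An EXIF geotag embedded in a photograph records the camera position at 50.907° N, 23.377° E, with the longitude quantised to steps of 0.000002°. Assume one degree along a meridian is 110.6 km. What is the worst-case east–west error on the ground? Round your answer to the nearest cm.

With a 0.000002° grid the true value lies within half a step, ±0.000002°/2 = ±1e-06°, of the stored one.
One degree of longitude at 50.907° is 110600 × cos 50.907° ≈ 110600 × 0.6306 = 69742.3 m.
Maximum E–W displacement: 1e-06 × 69742.3 = 0.0697423 m.
That is 0.0697423 m = 6.9742 cm.

7 cm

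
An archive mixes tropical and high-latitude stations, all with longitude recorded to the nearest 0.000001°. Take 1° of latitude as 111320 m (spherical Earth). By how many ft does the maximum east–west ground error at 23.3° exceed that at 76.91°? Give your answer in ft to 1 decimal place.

0.1 ft

Rounding to 6 decimal places leaves the longitude within ±5e-07° of the true value.
At 23.3°: 5e-07° × 111320 × cos 23.3° = 5e-07 × 111320 × 0.9184 ≈ 0.051121 m.
Error at 76.91° = 5e-07° × 111320 × cos 76.91° ≈ 0.05566 × 0.2265 = 0.012606 m.
Difference: 0.051121 − 0.012606 = 0.038515 m.
In feet: 0.0385148 m ÷ 0.3048 ≈ 0.12636 ft.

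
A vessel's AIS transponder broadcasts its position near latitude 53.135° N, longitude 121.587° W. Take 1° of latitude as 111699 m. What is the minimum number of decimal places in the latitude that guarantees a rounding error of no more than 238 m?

One degree of latitude covers 111699 m.
N decimal places → at most half a unit in the last place, 0.5 × 10⁻ᴺ° = 111699/2 × 10⁻ᴺ m.
Need 0.5 × 111699 × 10⁻ᴺ ≤ 238 → 10⁻ᴺ ≤ 4.261e-03, so N ≥ 2.37.
At 2 places the error can reach 558 m, but 3 places keeps it to 55.8 m.

3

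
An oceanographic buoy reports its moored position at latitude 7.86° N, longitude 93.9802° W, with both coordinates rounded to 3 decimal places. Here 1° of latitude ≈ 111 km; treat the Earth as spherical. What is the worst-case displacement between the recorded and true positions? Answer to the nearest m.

Rounding to 3 decimal places leaves each coordinate within ±0.0005° of the true value.
Latitude error → 0.0005 × 111000 = 55.5 m along the meridian.
East–west component at 7.86°: 0.0005° × 111000 × cos 7.86° ≈ 0.0005 × 109957 ≈ 54.9786 m.
Worst case both components are at the extreme and orthogonal: √(55.5² + 54.9786²) ≈ 78.121 m.

78 m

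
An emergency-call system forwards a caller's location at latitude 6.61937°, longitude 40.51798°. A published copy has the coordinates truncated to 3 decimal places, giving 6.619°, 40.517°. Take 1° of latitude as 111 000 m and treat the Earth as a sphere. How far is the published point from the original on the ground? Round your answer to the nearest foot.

The latitude changed by +0.00037° and the longitude by +0.00098°.
N–S: 0.00037° × 111000 m/° = 41.07 m.
East–west at this latitude: 0.00098° × 111000 × cos 6.619° ≈ 0.00098 × 110260 = 108.055 m.
Hypotenuse of the two orthogonal shifts: √(41.07² + 108.055²) = 115.597 m.
Converting: 115.597 m × 3.2808 ft/m ≈ 379.25 ft.

379 feet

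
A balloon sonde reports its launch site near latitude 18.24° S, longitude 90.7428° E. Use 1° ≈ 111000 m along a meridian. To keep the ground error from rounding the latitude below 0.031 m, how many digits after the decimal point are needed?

7

One degree of latitude covers 111000 m.
With N decimal places the half-ulp bound is 0.5·10⁻ᴺ°, or 0.5·10⁻ᴺ × 111000 m on the ground.
Need 0.5 × 111000 × 10⁻ᴺ ≤ 0.031 → 10⁻ᴺ ≤ 5.586e-07, so N ≥ 6.25.
N = 6 would give 0.0555 m (too coarse); N = 7 gives 0.00555 m ≤ 0.031 m.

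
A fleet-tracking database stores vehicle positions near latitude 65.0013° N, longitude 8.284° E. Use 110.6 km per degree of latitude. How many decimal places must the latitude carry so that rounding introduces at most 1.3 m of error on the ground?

One degree of latitude covers 110600 m.
With N decimal places the half-ulp bound is 0.5·10⁻ᴺ°, or 0.5·10⁻ᴺ × 110600 m on the ground.
Setting 55300 × 10⁻ᴺ ≤ 1.3 gives 10ᴺ ≥ 4.254e+04, i.e. N ≥ 4.63.
N = 4 would give 5.53 m (too coarse); N = 5 gives 0.553 m ≤ 1.3 m.

5 decimal places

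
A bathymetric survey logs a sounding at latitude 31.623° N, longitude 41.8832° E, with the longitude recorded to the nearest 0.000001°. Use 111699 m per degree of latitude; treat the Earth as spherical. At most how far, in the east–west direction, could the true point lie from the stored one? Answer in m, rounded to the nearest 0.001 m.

0.048 m

Rounding to 6 decimal places leaves the longitude within ±5e-07° of the true value.
At latitude 31.623° a degree of longitude spans 111699 m × cos 31.623° = 111699 × 0.8515 ≈ 95113.5 m.
Maximum E–W displacement: 5e-07 × 95113.5 = 0.0475568 m.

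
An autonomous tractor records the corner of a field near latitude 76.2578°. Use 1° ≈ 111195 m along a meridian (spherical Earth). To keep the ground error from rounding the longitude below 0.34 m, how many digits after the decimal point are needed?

5

At 76.2578° one degree of longitude covers 111195 × cos 76.2578° ≈ 111195 × 0.2376 ≈ 26414.8 m.
Rounding to N decimal places gives at most 0.5 × 10⁻ᴺ degrees of error, i.e. 0.5 × 10⁻ᴺ × 26414.8 m.
Need 0.5 × 26414.8 × 10⁻ᴺ ≤ 0.34 → 10⁻ᴺ ≤ 2.574e-05, so N ≥ 4.59.
N = 4 would give 1.32 m (too coarse); N = 5 gives 0.132 m ≤ 0.34 m.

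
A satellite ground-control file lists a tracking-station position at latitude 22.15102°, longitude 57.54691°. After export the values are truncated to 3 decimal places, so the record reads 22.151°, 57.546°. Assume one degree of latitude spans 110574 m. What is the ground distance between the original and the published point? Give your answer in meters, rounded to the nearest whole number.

Δlat = 22.15102 − 22.151 = +0.00002°; Δlon = 57.54691 − 57.546 = +0.00091°.
N–S: 0.00002° × 110574 m/° = 2.21148 m.
E–W at 22.151°: 0.00091° × 110574 × cos 22.151° = 0.00091 × 110574 × 0.9262 ≈ 93.1957 m.
Hypotenuse of the two orthogonal shifts: √(2.21148² + 93.1957²) = 93.222 m.

93 meters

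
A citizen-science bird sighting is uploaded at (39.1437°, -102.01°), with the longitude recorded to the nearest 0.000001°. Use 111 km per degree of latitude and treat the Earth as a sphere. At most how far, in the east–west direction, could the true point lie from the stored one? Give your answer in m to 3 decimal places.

0.043 m

Rounding to 6 decimal places leaves the longitude within ±5e-07° of the true value.
At latitude 39.1437° a degree of longitude spans 111000 m × cos 39.1437° = 111000 × 0.7756 ≈ 86087.7 m.
Maximum E–W displacement: 5e-07 × 86087.7 = 0.0430439 m.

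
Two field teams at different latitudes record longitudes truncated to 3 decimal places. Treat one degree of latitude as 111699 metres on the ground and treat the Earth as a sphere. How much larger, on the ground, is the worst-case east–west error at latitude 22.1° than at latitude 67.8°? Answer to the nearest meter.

61 meters

Truncating at 3 decimal places can drop up to a full unit in the last place, so the longitude may be off by as much as 0.001°.
At 22.1°: 0.001° × 111699 × cos 22.1° = 0.001 × 111699 × 0.9265 ≈ 103.49 m.
Error at 67.8° = 0.001° × 111699 × cos 67.8° ≈ 111.7 × 0.3778 = 42.204 m.
So the lower-latitude error exceeds the higher by 103.49 − 42.204 = 61.288 m.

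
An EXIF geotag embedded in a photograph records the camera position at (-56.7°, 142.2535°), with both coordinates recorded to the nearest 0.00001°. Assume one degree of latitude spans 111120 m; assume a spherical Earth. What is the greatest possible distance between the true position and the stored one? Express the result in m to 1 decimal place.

0.6 m

Rounding to 5 decimal places leaves each coordinate within ±5e-06° of the true value.
Latitude error → 5e-06 × 111120 = 0.5556 m along the meridian.
Longitude error → 5e-06 × 111120 × cos 56.7° = 5e-06 × 111120 × 0.5490 ≈ 0.305037 m.
Worst case both components are at the extreme and orthogonal: √(0.5556² + 0.305037²) ≈ 0.633829 m.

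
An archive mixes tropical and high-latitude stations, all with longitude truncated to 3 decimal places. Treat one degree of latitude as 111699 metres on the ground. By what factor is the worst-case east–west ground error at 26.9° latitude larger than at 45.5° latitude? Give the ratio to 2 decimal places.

1.27

Truncating at 3 decimal places can drop up to a full unit in the last place, so the longitude may be off by as much as 0.001°.
At 26.9°: 0.001° × 111699 × cos 26.9° = 0.001 × 111699 × 0.8918 ≈ 99.613 m.
Error at 45.5° = 0.001° × 111699 × cos 45.5° ≈ 111.7 × 0.7009 = 78.291 m.
Ratio: 99.613 / 78.291 = cos 26.9° / cos 45.5° ≈ 1.2723.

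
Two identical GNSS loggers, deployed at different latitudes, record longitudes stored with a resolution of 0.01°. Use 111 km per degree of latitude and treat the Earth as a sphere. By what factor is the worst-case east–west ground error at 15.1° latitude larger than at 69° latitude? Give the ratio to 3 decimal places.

With a 0.01° grid the true value lies within half a step, ±0.01°/2 = ±0.005°, of the stored one.
At 15.1°: 0.005° × 111000 × cos 15.1° = 0.005 × 111000 × 0.9655 ≈ 535.84 m.
Error at 69° = 0.005° × 111000 × cos 69° ≈ 555 × 0.3584 = 198.89 m.
Ratio: 535.84 / 198.89 = cos 15.1° / cos 69° ≈ 2.6941.

2.694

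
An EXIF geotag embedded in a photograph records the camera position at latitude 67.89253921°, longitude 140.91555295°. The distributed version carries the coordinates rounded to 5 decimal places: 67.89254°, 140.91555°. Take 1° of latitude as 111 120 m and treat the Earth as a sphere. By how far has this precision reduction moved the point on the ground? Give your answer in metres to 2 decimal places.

Δlat = 67.89253921 − 67.89254 = -0.00000079°; Δlon = 140.91555295 − 140.91555 = +0.00000295°.
N–S: -0.00000079° × 111120 m/° = -0.0877848 m.
East–west at this latitude: 0.00000295° × 111120 × cos 67.8925° ≈ 0.00000295 × 41819.4 = 0.123367 m.
Combined displacement = (0.0877848² + 0.123367²)^½ ≈ 0.151412 m.

0.15 metres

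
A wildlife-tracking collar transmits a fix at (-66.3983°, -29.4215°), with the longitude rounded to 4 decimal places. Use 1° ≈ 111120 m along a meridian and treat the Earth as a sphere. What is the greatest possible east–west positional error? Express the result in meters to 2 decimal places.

2.22 meters

Rounding to 4 decimal places leaves the longitude within ±5e-05° of the true value.
At latitude 66.3983° a degree of longitude spans 111120 m × cos 66.3983° = 111120 × 0.4004 ≈ 44489.8 m.
East–west error: 5e-05° × 44489.8 m/° ≈ 2.22449 m.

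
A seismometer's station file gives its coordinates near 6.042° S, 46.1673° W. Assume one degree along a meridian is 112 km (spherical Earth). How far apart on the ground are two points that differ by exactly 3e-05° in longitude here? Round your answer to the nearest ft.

At 6.042° a degree of longitude is 112000 × cos 6.042° ≈ 111378 m, so 3e-05° corresponds to 3.34134 m.
Converting: 3.34134 m × 3.2808 ft/m ≈ 10.962 ft.

11 ft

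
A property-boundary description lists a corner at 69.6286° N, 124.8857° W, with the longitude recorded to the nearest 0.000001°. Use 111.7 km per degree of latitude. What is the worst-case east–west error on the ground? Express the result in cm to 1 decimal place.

1.9 cm

Rounding to 6 decimal places leaves the longitude within ±5e-07° of the true value.
One degree of longitude at 69.6286° is 111700 × cos 69.6286° ≈ 111700 × 0.3481 = 38883.2 m.
East–west error: 5e-07° × 38883.2 m/° ≈ 0.0194416 m.
That is 0.0194416 m = 1.9442 cm.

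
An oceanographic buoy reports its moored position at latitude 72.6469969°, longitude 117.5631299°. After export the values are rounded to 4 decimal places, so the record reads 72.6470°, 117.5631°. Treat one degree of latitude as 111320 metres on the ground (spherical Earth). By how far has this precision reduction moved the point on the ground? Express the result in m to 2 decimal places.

1.05 m

Δlat = 72.6469969 − 72.6470 = -0.0000031°; Δlon = 117.5631299 − 117.5631 = +0.0000299°.
North–south shift: -0.0000031 × 111320 = -0.345092 m.
East–west at this latitude: 0.0000299° × 111320 × cos 72.647° ≈ 0.0000299 × 33202.1 = 0.992742 m.
Distance: √(0.345092² + 0.992742²) ≈ 1.05101 m.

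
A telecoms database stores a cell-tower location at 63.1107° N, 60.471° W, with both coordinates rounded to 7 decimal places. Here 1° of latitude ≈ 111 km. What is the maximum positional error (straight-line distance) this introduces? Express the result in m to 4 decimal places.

Rounding to 7 decimal places leaves each coordinate within ±5e-08° of the true value.
N–S: 5e-08° × 111000 m/° = 0.00555 m.
E–W at 63.1107°: 5e-08° × 111000 × cos 63.1107° = 5e-08 × 111000 × 0.4523 ≈ 0.00251009 m.
Worst case both components are at the extreme and orthogonal: √(0.00555² + 0.00251009²) ≈ 0.00609123 m.

0.0061 m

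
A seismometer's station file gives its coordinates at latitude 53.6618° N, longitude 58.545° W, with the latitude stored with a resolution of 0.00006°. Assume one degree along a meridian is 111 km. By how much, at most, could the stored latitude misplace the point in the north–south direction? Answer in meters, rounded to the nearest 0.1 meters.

3.3 meters

With a 0.00006° grid the true value lies within half a step, ±0.00006°/2 = ±3e-05°, of the stored one.
North–south distance: 3e-05° × 111000 m/° = 3.33 m.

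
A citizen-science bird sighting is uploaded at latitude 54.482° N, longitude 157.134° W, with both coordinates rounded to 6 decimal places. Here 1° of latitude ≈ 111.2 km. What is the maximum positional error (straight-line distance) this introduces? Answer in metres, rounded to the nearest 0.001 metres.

Rounding to 6 decimal places leaves each coordinate within ±5e-07° of the true value.
North–south component: 5e-07° × 111200 = 0.0556 m.
Longitude error → 5e-07 × 111200 × cos 54.482° = 5e-07 × 111200 × 0.5810 ≈ 0.0323013 m.
Combining orthogonally: (0.0556² + 0.0323013²)^½ ≈ 0.0643019 m.

0.064 metres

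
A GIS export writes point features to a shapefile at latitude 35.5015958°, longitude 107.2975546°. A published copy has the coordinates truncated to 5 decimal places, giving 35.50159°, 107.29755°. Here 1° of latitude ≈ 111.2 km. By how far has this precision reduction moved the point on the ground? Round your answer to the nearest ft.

3 ft

Δlat = 35.5015958 − 35.50159 = +0.0000058°; Δlon = 107.2975546 − 107.29755 = +0.0000046°.
N–S: 0.0000058° × 111200 m/° = 0.64496 m.
East–west at this latitude: 0.0000046° × 111200 × cos 35.5016° ≈ 0.0000046 × 90527.9 = 0.416428 m.
Hypotenuse of the two orthogonal shifts: √(0.64496² + 0.416428²) = 0.767715 m.
Converting: 0.767715 m × 3.2808 ft/m ≈ 2.5187 ft.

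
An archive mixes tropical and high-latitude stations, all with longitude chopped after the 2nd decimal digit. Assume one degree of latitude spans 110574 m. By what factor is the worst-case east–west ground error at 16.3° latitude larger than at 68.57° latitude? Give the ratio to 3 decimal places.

Truncating at 2 decimal places can drop up to a full unit in the last place, so the longitude may be off by as much as 0.01°.
Error at 16.3° = 0.01° × 110574 × cos 16.3° ≈ 1105.7 × 0.9598 = 1061.3 m.
Error at 68.57° = 0.01° × 110574 × cos 68.57° ≈ 1105.7 × 0.3654 = 404 m.
The ratio reduces to cos 16.3° / cos 68.57° = 0.9598/0.3654 ≈ 2.6270.

2.627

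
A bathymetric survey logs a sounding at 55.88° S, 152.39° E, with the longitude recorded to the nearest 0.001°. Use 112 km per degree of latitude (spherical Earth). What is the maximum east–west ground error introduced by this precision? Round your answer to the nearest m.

31 m

Rounding to 3 decimal places leaves the longitude within ±0.0005° of the true value.
At latitude 55.88° a degree of longitude spans 112000 m × cos 55.88° = 112000 × 0.5609 ≈ 62823.9 m.
East–west error: 0.0005° × 62823.9 m/° ≈ 31.412 m.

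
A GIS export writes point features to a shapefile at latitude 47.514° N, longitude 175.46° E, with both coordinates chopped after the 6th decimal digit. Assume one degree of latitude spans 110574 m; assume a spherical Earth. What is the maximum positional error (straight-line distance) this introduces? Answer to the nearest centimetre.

Truncating at 6 decimal places can drop up to a full unit in the last place, so each coordinate may be off by as much as 1e-06°.
North–south component: 1e-06° × 110574 = 0.110574 m.
East–west component at 47.514°: 1e-06° × 110574 × cos 47.514° ≈ 1e-06 × 74682.8 ≈ 0.0746828 m.
The two errors are perpendicular, so the maximum displacement is √(0.110574² + 0.0746828²) ≈ 0.133432 m.
That is 0.133432 m = 13.343 cm.

13 centimetres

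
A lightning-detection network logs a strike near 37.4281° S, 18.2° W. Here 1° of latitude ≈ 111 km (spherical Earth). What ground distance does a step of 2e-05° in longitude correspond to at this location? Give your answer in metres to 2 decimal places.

1.76 metres

One degree of longitude here spans 111000 × cos 37.4281° = 111000 × 0.7941 ≈ 88146.9 m; 2e-05° of that is 1.76294 m.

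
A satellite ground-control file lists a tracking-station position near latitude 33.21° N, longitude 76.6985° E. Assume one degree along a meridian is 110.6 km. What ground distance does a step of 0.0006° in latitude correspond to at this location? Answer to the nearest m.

66 m

Along a meridian 0.0006° is 0.0006 × 110600 = 66.36 m.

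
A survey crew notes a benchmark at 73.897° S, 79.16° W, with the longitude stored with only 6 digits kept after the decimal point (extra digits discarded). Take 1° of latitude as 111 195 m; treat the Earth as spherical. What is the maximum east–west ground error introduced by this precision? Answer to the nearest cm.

Truncating at 6 decimal places can drop up to a full unit in the last place, so the longitude may be off by as much as 1e-06°.
Parallels shrink by cos φ, so at 73.897° a degree of longitude is 111195 × 0.2774 ≈ 30841.6 m.
Maximum E–W displacement: 1e-06 × 30841.6 = 0.0308416 m.
That is 0.0308416 m = 3.0842 cm.

3 cm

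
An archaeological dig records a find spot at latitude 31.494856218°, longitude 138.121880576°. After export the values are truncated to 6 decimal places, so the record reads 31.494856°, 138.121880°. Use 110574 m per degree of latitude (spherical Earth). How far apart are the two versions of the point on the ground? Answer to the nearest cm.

6 cm

Δlat = 31.494856218 − 31.494856 = +0.000000218°; Δlon = 138.121880576 − 138.121880 = +0.000000576°.
N–S: 0.000000218° × 110574 m/° = 0.0241051 m.
E–W at 31.4949°: 0.000000576° × 110574 × cos 31.4949° = 0.000000576 × 110574 × 0.8527 ≈ 0.0543082 m.
Hypotenuse of the two orthogonal shifts: √(0.0241051² + 0.0543082²) = 0.0594175 m.
That is 0.0594175 m = 5.9417 cm.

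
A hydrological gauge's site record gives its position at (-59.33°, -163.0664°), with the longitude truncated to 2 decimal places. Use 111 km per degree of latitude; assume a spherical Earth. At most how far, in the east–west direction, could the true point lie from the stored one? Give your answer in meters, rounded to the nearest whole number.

Truncating at 2 decimal places can drop up to a full unit in the last place, so the longitude may be off by as much as 0.01°.
Parallels shrink by cos φ, so at 59.33° a degree of longitude is 111000 × 0.5101 ≈ 56620.3 m.
So at most 0.01° × 56620.3 ≈ 566.203 m east–west.

566 meters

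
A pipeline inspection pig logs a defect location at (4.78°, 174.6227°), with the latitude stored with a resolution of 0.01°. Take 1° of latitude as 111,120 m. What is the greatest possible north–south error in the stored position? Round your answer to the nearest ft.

1823 ft

With a 0.01° grid the true value lies within half a step, ±0.01°/2 = ±0.005°, of the stored one.
So the N–S error is at most 0.005 × 111120 = 555.6 m.
Converting: 555.6 m × 3.2808 ft/m ≈ 1822.8 ft.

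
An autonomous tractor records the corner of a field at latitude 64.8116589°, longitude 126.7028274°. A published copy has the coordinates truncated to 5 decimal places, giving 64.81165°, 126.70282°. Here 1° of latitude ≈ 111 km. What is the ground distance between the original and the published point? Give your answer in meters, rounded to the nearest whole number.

The latitude changed by +0.0000089° and the longitude by +0.0000074°.
N–S: 0.0000089° × 111000 m/° = 0.9879 m.
E–W at 64.8117°: 0.0000074° × 111000 × cos 64.8117° = 0.0000074 × 111000 × 0.4256 ≈ 0.349584 m.
Distance: √(0.9879² + 0.349584²) ≈ 1.04793 m.

1 meters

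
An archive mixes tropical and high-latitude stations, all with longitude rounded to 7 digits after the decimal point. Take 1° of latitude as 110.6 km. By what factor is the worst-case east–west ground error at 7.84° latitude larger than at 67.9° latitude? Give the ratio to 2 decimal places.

2.63

Rounding to 7 decimal places leaves the longitude within ±5e-08° of the true value.
Error at 7.84° = 5e-08° × 110600 × cos 7.84° ≈ 0.00553 × 0.9907 = 0.0054783 m.
Error at 67.9° = 5e-08° × 110600 × cos 67.9° ≈ 0.00553 × 0.3762 = 0.0020805 m.
The ratio reduces to cos 7.84° / cos 67.9° = 0.9907/0.3762 ≈ 2.6331.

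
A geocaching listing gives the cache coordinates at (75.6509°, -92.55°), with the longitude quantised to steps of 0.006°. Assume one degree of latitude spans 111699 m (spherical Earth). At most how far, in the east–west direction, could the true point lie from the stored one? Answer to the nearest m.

83 m

With a 0.006° grid the true value lies within half a step, ±0.006°/2 = ±0.003°, of the stored one.
Parallels shrink by cos φ, so at 75.6509° a degree of longitude is 111699 × 0.2478 ≈ 27682.3 m.
So at most 0.003° × 27682.3 ≈ 83.0469 m east–west.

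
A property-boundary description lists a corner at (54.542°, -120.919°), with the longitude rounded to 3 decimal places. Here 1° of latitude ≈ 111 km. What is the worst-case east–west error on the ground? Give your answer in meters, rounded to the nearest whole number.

32 meters

Rounding to 3 decimal places leaves the longitude within ±0.0005° of the true value.
At latitude 54.542° a degree of longitude spans 111000 m × cos 54.542° = 111000 × 0.5801 ≈ 64391.8 m.
So at most 0.0005° × 64391.8 ≈ 32.1959 m east–west.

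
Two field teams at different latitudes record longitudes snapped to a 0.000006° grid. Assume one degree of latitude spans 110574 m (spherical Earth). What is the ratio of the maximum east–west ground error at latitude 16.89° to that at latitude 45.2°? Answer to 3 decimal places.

1.358

With a 0.000006° grid the true value lies within half a step, ±0.000006°/2 = ±3e-06°, of the stored one.
At 16.89°: 3e-06° × 110574 × cos 16.89° = 3e-06 × 110574 × 0.9569 ≈ 0.31741 m.
Error at 45.2° = 3e-06° × 110574 × cos 45.2° ≈ 0.33172 × 0.7046 = 0.23374 m.
Ratio: 0.31741 / 0.23374 = cos 16.89° / cos 45.2° ≈ 1.3580.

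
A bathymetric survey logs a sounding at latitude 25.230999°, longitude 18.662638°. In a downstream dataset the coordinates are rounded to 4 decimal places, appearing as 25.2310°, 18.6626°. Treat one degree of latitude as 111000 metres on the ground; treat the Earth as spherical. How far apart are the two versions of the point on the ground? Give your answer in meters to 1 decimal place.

The latitude changed by -0.000001° and the longitude by +0.000038°.
North–south shift: -0.000001 × 111000 = -0.111 m.
E–W at 25.231°: 0.000038° × 111000 × cos 25.231° = 0.000038 × 111000 × 0.9046 ≈ 3.81559 m.
Hypotenuse of the two orthogonal shifts: √(0.111² + 3.81559²) = 3.8172 m.

3.8 meters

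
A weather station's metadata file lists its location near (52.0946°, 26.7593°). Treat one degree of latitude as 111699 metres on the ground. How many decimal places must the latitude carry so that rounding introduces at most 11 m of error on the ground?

4 decimal places

One degree of latitude covers 111699 m.
With N decimal places the half-ulp bound is 0.5·10⁻ᴺ°, or 0.5·10⁻ᴺ × 111699 m on the ground.
Need 0.5 × 111699 × 10⁻ᴺ ≤ 11 → 10⁻ᴺ ≤ 1.970e-04, so N ≥ 3.71.
So 4 decimal places suffice (5.58 m); 3 would allow up to 55.8 m.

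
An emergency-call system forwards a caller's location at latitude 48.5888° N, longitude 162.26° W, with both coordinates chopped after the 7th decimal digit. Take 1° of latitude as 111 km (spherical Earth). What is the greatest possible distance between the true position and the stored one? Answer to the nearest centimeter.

Truncating at 7 decimal places can drop up to a full unit in the last place, so each coordinate may be off by as much as 1e-07°.
North–south component: 1e-07° × 111000 = 0.0111 m.
E–W at 48.5888°: 1e-07° × 111000 × cos 48.5888° = 1e-07 × 111000 × 0.6615 ≈ 0.00734219 m.
The two errors are perpendicular, so the maximum displacement is √(0.0111² + 0.00734219²) ≈ 0.0133086 m.
That is 0.0133086 m = 1.3309 cm.

1 centimeters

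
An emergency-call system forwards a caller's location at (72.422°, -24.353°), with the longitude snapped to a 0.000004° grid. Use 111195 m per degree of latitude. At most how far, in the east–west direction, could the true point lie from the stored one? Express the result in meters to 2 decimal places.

With a 0.000004° grid the true value lies within half a step, ±0.000004°/2 = ±2e-06°, of the stored one.
One degree of longitude at 72.422° is 111195 × cos 72.422° ≈ 111195 × 0.3020 = 33581.3 m.
Maximum E–W displacement: 2e-06 × 33581.3 = 0.0671626 m.

0.07 meters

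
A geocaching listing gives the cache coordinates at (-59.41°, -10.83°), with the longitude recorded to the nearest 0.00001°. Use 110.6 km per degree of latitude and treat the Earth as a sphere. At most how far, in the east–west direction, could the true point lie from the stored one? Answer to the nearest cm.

Rounding to 5 decimal places leaves the longitude within ±5e-06° of the true value.
At latitude 59.41° a degree of longitude spans 110600 m × cos 59.41° = 110600 × 0.5089 ≈ 56283.4 m.
East–west error: 5e-06° × 56283.4 m/° ≈ 0.281417 m.
That is 0.281417 m = 28.142 cm.

28 cm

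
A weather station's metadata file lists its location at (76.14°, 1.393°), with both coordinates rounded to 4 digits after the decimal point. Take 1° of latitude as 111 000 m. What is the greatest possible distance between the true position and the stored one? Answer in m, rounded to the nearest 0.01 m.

5.71 m

Rounding to 4 decimal places leaves each coordinate within ±5e-05° of the true value.
North–south component: 5e-05° × 111000 = 5.55 m.
E–W at 76.14°: 5e-05° × 111000 × cos 76.14° = 5e-05 × 111000 × 0.2396 ≈ 1.3295 m.
Combining orthogonally: (5.55² + 1.3295²)^½ ≈ 5.70702 m.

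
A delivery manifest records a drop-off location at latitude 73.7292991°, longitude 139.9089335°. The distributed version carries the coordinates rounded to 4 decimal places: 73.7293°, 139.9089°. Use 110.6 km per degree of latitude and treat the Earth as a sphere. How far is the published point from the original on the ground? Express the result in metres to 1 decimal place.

1.0 metres

Δlat = 73.7292991 − 73.7293 = -0.0000009°; Δlon = 139.9089335 − 139.9089 = +0.0000335°.
North–south shift: -0.0000009 × 110600 = -0.09954 m.
E–W at 73.7293°: 0.0000335° × 110600 × cos 73.7293° = 0.0000335 × 110600 × 0.2802 ≈ 1.03808 m.
Hypotenuse of the two orthogonal shifts: √(0.09954² + 1.03808²) = 1.04284 m.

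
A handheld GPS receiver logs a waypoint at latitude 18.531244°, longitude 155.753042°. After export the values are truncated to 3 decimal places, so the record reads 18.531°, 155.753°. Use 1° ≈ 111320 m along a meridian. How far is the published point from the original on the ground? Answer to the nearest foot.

The latitude changed by +0.000244° and the longitude by +0.000042°.
North–south shift: 0.000244 × 111320 = 27.1621 m.
East–west at this latitude: 0.000042° × 111320 × cos 18.531° ≈ 0.000042 × 105548 = 4.43303 m.
Combined displacement = (27.1621² + 4.43303²)^½ ≈ 27.5215 m.
Converting: 27.5215 m × 3.2808 ft/m ≈ 90.293 ft.

90 feet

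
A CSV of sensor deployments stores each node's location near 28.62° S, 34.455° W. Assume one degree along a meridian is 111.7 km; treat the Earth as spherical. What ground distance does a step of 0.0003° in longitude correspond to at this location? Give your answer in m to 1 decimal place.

29.4 m

One degree of longitude here spans 111700 × cos 28.62° = 111700 × 0.8778 ≈ 98052 m; 0.0003° of that is 29.4156 m.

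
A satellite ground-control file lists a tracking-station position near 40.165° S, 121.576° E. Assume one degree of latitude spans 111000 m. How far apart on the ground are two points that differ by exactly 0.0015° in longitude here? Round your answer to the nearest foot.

417 feet

At 40.165° a degree of longitude is 111000 × cos 40.165° ≈ 84825.1 m, so 0.0015° corresponds to 127.238 m.
In feet: 127.238 m ÷ 0.3048 ≈ 417.45 ft.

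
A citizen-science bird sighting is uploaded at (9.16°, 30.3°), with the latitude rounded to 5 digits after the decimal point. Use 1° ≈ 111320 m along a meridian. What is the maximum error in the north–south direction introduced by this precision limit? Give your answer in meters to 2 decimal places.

0.56 meters

Rounding to 5 decimal places leaves the latitude within ±5e-06° of the true value.
North–south distance: 5e-06° × 111320 m/° = 0.5566 m.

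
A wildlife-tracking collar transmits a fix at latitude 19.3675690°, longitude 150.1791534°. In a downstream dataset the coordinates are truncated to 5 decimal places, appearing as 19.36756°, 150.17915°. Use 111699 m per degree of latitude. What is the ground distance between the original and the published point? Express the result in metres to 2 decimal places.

1.07 metres

The latitude changed by +0.0000090° and the longitude by +0.0000034°.
North–south shift: 0.0000090 × 111699 = 1.00529 m.
E–W at 19.3676°: 0.0000034° × 111699 × cos 19.3676° = 0.0000034 × 111699 × 0.9434 ≈ 0.358285 m.
Distance: √(1.00529² + 0.358285²) ≈ 1.06723 m.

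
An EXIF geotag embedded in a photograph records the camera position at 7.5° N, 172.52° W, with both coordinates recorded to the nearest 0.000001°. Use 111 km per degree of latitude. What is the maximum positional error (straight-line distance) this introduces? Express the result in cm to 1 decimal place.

7.8 cm

Rounding to 6 decimal places leaves each coordinate within ±5e-07° of the true value.
Latitude error → 5e-07 × 111000 = 0.0555 m along the meridian.
E–W at 7.5°: 5e-07° × 111000 × cos 7.5° = 5e-07 × 111000 × 0.9914 ≈ 0.0550252 m.
The two errors are perpendicular, so the maximum displacement is √(0.0555² + 0.0550252²) ≈ 0.0781538 m.
That is 0.0781538 m = 7.8154 cm.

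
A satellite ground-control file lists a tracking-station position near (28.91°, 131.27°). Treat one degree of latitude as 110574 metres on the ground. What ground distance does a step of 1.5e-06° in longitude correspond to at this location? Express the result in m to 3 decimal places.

0.145 m

1.5e-06° of longitude at 28.91° is 1.5e-06 × 110574 × cos 28.91° ≈ 1.5e-06 × 96794.3 = 0.145191 m.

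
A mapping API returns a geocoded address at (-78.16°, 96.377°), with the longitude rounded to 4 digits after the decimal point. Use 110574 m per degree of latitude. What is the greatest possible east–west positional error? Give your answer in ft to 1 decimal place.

3.7 ft

Rounding to 4 decimal places leaves the longitude within ±5e-05° of the true value.
Parallels shrink by cos φ, so at 78.16° a degree of longitude is 110574 × 0.2052 ≈ 22687.5 m.
Maximum E–W displacement: 5e-05 × 22687.5 = 1.13438 m.
Converting: 1.13438 m × 3.2808 ft/m ≈ 3.7217 ft.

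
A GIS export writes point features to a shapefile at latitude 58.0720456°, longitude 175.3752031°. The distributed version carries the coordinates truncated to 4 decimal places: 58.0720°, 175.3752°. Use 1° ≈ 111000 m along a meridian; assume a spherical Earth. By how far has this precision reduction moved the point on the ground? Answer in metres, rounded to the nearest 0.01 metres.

The latitude changed by +0.0000456° and the longitude by +0.0000031°.
North–south shift: 0.0000456 × 111000 = 5.0616 m.
E–W at 58.072°: 0.0000031° × 111000 × cos 58.072° = 0.0000031 × 111000 × 0.5289 ≈ 0.181978 m.
Distance: √(5.0616² + 0.181978²) ≈ 5.06487 m.

5.06 metres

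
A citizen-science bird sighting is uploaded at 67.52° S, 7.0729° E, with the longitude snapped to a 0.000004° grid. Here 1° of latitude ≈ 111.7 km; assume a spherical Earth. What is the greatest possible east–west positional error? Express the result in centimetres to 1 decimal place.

8.5 centimetres

With a 0.000004° grid the true value lies within half a step, ±0.000004°/2 = ±2e-06°, of the stored one.
At latitude 67.52° a degree of longitude spans 111700 m × cos 67.52° = 111700 × 0.3824 ≈ 42709.7 m.
So at most 2e-06° × 42709.7 ≈ 0.0854194 m east–west.
That is 0.0854194 m = 8.5419 cm.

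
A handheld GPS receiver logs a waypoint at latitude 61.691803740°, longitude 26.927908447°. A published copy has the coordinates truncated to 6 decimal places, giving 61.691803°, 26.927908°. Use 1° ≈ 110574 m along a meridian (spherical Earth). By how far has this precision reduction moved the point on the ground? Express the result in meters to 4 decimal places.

0.0851 meters

Δlat = 61.691803740 − 61.691803 = +0.000000740°; Δlon = 26.927908447 − 26.927908 = +0.000000447°.
North–south shift: 0.000000740 × 110574 = 0.0818248 m.
East–west at this latitude: 0.000000447° × 110574 × cos 61.6918° ≈ 0.000000447 × 52435.8 = 0.0234388 m.
Combined displacement = (0.0818248² + 0.0234388²)^½ ≈ 0.0851156 m.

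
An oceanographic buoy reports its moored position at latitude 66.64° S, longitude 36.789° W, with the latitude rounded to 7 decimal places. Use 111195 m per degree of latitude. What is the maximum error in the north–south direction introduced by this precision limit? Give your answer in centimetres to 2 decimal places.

Rounding to 7 decimal places leaves the latitude within ±5e-08° of the true value.
North–south distance: 5e-08° × 111195 m/° = 0.00555975 m.
That is 0.00555975 m = 0.55597 cm.

0.56 centimetres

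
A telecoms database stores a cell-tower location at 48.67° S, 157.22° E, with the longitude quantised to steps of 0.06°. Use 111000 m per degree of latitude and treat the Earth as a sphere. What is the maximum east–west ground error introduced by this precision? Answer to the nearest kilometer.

With a 0.06° grid the true value lies within half a step, ±0.06°/2 = ±0.03°, of the stored one.
At latitude 48.67° a degree of longitude spans 111000 m × cos 48.67° = 111000 × 0.6604 ≈ 73303.8 m.
Maximum E–W displacement: 0.03 × 73303.8 = 2199.12 m.
That is 2199.12 m = 2.1991 km.

2 kilometers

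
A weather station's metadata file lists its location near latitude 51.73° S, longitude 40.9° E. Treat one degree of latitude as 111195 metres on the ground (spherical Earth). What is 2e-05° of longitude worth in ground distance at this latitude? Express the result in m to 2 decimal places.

1.38 m

One degree of longitude here spans 111195 × cos 51.73° = 111195 × 0.6194 ≈ 68870.6 m; 2e-05° of that is 1.37741 m.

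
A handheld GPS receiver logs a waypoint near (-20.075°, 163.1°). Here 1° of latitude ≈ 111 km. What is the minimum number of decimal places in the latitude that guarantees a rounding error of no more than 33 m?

One degree of latitude covers 111000 m.
N decimal places → at most half a unit in the last place, 0.5 × 10⁻ᴺ° = 111000/2 × 10⁻ᴺ m.
Setting 55500 × 10⁻ᴺ ≤ 33 gives 10ᴺ ≥ 1682, i.e. N ≥ 3.23.
At 3 places the error can reach 55.5 m, but 4 places keeps it to 5.55 m.

4 decimal places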